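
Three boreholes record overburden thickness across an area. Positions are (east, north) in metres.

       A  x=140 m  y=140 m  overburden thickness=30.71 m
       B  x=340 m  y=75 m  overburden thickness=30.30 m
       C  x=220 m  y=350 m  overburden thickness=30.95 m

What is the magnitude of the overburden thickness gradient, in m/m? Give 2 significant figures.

0.0023 m/m

Three-point gradient (reference A): Δ to B = (200, -65, -0.41), Δ to C = (80, 210, +0.24).
∂d/∂x = -0.001494, ∂d/∂y = +0.001712 (det = 47200).
|∇f| = √(-0.001494² + 0.001712²) = 0.002272 m/m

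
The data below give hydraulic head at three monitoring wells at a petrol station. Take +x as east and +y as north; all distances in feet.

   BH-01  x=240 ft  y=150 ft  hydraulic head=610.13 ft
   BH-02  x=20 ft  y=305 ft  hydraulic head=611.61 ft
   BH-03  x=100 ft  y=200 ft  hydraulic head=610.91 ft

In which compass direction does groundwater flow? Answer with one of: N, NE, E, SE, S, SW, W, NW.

Taking BH-01 as reference: BH-02−BH-01 = (-220, 155, +1.48); BH-03−BH-01 = (-140, 50, +0.78).
Solve a·Δx + b·Δy = Δh: det = (-220)·50 − (-140)·155 = 10700.
∂h/∂x = [(+1.48)·50 − (+0.78)·155] / 10700 = -0.004383
∂h/∂y = [(-220)·(+0.78) − (-140)·(+1.48)] / 10700 = +0.003327
Flow = −∇h = (+0.004383 east, -0.003327 north), which points southeast.

SE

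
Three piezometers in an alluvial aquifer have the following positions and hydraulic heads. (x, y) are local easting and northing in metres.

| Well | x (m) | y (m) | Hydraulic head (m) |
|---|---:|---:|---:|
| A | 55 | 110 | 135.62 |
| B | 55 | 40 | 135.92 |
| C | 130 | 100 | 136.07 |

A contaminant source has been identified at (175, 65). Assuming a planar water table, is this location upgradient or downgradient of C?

upgradient

Taking A as reference: B−A = (0, -70, +0.30); C−A = (75, -10, +0.45).
Solve a·Δx + b·Δy = Δh: det = 0·(-10) − 75·(-70) = 5250.
∂h/∂x = [(+0.30)·(-10) − (+0.45)·(-70)] / 5250 = +0.005429
∂h/∂y = [0·(+0.45) − 75·(+0.30)] / 5250 = -0.004286
Head at (175, 65) = 135.62 + (+0.005429)·(120) + (-0.004286)·(-45) = 136.46 m.
That is higher than the 136.07 m at C, so the point is upgradient.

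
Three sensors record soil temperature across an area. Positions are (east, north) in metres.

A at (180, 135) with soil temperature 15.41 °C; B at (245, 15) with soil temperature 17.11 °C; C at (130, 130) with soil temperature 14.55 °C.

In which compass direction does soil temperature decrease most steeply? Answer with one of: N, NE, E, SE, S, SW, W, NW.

W

With T = a·x + b·y + c and A as origin, the differences give:
  65·a + (-120)·b = +1.70
  (-50)·a + (-5)·b = -0.86
Eliminate b (×(-5) and ×(-120), subtract): -6325·a = -111.700 → a = ∂T/∂x = +0.01766
Back-substitute: b = ∂T/∂y = -0.004601.
Steepest decrease is along −∇f = (-0.01766 E, +0.004601 N) → west.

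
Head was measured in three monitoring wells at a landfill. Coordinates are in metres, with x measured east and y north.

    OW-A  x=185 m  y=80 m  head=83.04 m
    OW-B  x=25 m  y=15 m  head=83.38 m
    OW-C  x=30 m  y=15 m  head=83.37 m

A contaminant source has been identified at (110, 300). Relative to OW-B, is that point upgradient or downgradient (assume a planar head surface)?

downgradient

Differences from OW-A: to OW-B (Δx, Δy, Δh) = (-160, -65, +0.34); to OW-C = (-155, -65, +0.33).
Determinant of the coordinate differences = (-160)·(-65) − (-155)·(-65) = 325.
∂h/∂x = [(+0.34)·(-65) − (+0.33)·(-65)] / 325 = -0.002000
∂h/∂y = [(-160)·(+0.33) − (-155)·(+0.34)] / 325 = -0.0003077
Head at (110, 300) = 83.04 + (-0.002000)·(-75) + (-0.0003077)·(220) = 83.12 m.
That is lower than the 83.38 m at OW-B, so the point is downgradient.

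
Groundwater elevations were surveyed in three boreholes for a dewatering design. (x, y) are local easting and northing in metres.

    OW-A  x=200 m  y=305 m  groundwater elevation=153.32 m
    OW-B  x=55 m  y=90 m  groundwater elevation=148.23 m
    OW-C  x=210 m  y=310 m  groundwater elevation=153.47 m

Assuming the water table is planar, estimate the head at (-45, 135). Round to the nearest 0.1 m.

148.7 m

With h = a·x + b·y + c and OW-A as origin, the differences give:
  (-145)·a + (-215)·b = -5.09
  10·a + 5·b = +0.15
Eliminate b (×5 and ×(-215), subtract): 1425·a = 6.800 → a = ∂h/∂x = +0.004772
Back-substitute: b = ∂h/∂y = +0.02046.
h(-45, 135) = 153.32 + (+0.004772)·(-245) + (+0.02046)·(-170) = 153.32 -1.169 -3.478 = 148.673 m.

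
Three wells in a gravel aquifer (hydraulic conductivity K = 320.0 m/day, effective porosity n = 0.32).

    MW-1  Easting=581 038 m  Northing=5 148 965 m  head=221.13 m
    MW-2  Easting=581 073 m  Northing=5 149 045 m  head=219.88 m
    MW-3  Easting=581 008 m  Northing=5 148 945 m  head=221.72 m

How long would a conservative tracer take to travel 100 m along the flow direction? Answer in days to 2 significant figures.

6.1 days

With h = a·x + b·y + c and MW-1 as origin, the differences give:
  35·a + 80·b = -1.25
  (-30)·a + (-20)·b = +0.59
Eliminate b (×(-20) and ×80, subtract): 1700·a = -22.200 → a = ∂h/∂x = -0.01306
Back-substitute: b = ∂h/∂y = -0.009912.
|∇h| = √(-0.01306² + -0.009912²) = 0.0164
Seepage velocity v = K·i/n = 320.0 × 0.0164 / 0.32 = 16.4 m/day.
t = 100 / 16.4 = 6.098 days.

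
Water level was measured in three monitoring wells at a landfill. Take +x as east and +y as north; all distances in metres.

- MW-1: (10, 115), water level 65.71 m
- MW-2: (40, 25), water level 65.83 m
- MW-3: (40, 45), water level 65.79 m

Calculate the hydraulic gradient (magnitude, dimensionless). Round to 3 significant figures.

0.00283

Differences from MW-1: to MW-2 (Δx, Δy, Δh) = (30, -90, +0.12); to MW-3 = (30, -70, +0.08).
Determinant of the coordinate differences = 30·(-70) − 30·(-90) = 600.
∂h/∂x = [(+0.12)·(-70) − (+0.08)·(-90)] / 600 = -0.002000
∂h/∂y = [30·(+0.08) − 30·(+0.12)] / 600 = -0.002000
|∇h| = √(-0.002000² + -0.002000²) = 0.002828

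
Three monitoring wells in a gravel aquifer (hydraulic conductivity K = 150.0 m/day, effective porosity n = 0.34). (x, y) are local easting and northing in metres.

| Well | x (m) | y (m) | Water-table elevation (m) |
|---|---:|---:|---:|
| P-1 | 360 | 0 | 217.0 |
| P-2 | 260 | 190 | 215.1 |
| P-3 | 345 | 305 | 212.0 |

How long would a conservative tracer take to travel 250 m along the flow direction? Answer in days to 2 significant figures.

26 days

Differences from P-1: to P-2 (Δx, Δy, Δh) = (-100, 190, -1.9); to P-3 = (-15, 305, -5.0).
Solve a·Δx + b·Δy = Δh: det = (-100)·305 − (-15)·190 = -27650.
∂h/∂x = [(-1.9)·305 − (-5.0)·190] / -27650 = -0.01340
∂h/∂y = [(-100)·(-5.0) − (-15)·(-1.9)] / -27650 = -0.01705
|∇h| = √(-0.01340² + -0.01705²) = 0.02169
Seepage velocity v = K·i/n = 150.0 × 0.02169 / 0.34 = 9.569 m/day.
t = 250 / 9.569 = 26.13 days.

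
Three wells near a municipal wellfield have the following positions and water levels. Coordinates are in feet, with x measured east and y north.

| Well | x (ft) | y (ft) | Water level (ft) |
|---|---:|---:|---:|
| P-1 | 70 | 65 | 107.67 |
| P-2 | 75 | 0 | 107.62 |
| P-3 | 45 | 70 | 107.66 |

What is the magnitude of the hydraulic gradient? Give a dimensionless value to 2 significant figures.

With h = a·x + b·y + c and P-1 as origin, the differences give:
  5·a + (-65)·b = -0.05
  (-25)·a + 5·b = -0.01
Eliminate b (×5 and ×(-65), subtract): -1600·a = -0.900 → a = ∂h/∂x = +0.0005625
Back-substitute: b = ∂h/∂y = +0.0008125.
|∇h| = √(0.0005625² + 0.0008125²) = 0.0009882

0.00099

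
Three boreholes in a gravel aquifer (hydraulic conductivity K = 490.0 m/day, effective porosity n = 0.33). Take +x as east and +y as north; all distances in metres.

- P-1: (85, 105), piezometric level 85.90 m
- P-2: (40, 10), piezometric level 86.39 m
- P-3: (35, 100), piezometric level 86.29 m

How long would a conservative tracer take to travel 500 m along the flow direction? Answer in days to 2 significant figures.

43 days

Taking P-1 as reference: P-2−P-1 = (-45, -95, +0.49); P-3−P-1 = (-50, -5, +0.39).
Solve a·Δx + b·Δy = Δh: det = (-45)·(-5) − (-50)·(-95) = -4525.
∂h/∂x = [(+0.49)·(-5) − (+0.39)·(-95)] / -4525 = -0.007646
∂h/∂y = [(-45)·(+0.39) − (-50)·(+0.49)] / -4525 = -0.001536
|∇h| = √(-0.007646² + -0.001536²) = 0.007799
Seepage velocity v = K·i/n = 490.0 × 0.007799 / 0.33 = 11.58 m/day.
t = 500 / 11.58 = 43.18 days.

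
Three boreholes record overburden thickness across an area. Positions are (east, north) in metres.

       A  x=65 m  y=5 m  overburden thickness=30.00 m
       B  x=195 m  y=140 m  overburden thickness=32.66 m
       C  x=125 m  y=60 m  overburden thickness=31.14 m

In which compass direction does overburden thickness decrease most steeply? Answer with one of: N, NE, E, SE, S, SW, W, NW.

With d = a·x + b·y + c and A as origin, the differences give:
  130·a + 135·b = +2.66
  60·a + 55·b = +1.14
Eliminate b (×55 and ×135, subtract): -950·a = -7.600 → a = ∂d/∂x = +0.008000
Back-substitute: b = ∂d/∂y = +0.01200.
Steepest decrease is along −∇f = (-0.008000 E, -0.01200 N) → southwest.

SW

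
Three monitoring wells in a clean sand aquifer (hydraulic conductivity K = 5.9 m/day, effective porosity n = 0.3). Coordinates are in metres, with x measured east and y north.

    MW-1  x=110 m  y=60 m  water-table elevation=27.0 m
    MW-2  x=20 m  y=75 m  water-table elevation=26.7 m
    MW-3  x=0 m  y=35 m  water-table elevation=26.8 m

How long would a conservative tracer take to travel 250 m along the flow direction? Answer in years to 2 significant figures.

With h = a·x + b·y + c and MW-1 as origin, the differences give:
  (-90)·a + 15·b = -0.3
  (-110)·a + (-25)·b = -0.2
Eliminate b (×(-25) and ×15, subtract): 3900·a = 10.50 → a = ∂h/∂x = +0.002692
Back-substitute: b = ∂h/∂y = -0.003846.
|∇h| = √(0.002692² + -0.003846²) = 0.004695
Seepage velocity v = K·i/n = 5.9 × 0.004695 / 0.3 = 0.09234 m/day.
t = 250 / 0.09234 = 2707 days = 7.41 years.

7.4 years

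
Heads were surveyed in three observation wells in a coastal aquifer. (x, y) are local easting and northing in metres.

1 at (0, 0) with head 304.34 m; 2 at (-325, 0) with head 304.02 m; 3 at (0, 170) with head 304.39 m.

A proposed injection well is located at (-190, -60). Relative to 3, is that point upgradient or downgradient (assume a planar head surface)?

downgradient

∂h/∂x = (304.02 − 304.34) / (-325 − 0) = +0.0009846
∂h/∂y = (304.39 − 304.34) / (170 − 0) = +0.0002941
Head at (-190, -60) = 304.34 + (+0.0009846)·(-190) + (+0.0002941)·(-60) = 304.14 m.
That is lower than the 304.39 m at 3, so the point is downgradient.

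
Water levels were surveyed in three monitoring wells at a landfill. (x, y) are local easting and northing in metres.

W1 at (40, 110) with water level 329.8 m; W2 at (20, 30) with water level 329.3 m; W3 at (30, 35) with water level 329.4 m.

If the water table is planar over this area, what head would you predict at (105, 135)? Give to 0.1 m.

Differences from W1: to W2 (Δx, Δy, Δh) = (-20, -80, -0.5); to W3 = (-10, -75, -0.4).
Solve a·Δx + b·Δy = Δh: det = (-20)·(-75) − (-10)·(-80) = 700.
∂h/∂x = [(-0.5)·(-75) − (-0.4)·(-80)] / 700 = +0.007857
∂h/∂y = [(-20)·(-0.4) − (-10)·(-0.5)] / 700 = +0.004286
h(105, 135) = 329.8 + (+0.007857)·(65) + (+0.004286)·(25) = 329.8 +0.511 +0.107 = 330.418 m.

330.4 m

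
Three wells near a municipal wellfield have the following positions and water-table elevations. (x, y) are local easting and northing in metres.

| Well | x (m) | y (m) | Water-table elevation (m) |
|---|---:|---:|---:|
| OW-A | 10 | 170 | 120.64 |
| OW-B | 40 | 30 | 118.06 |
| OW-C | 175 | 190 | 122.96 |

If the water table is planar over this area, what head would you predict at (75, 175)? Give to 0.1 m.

121.5 m

With h = a·x + b·y + c and OW-A as origin, the differences give:
  30·a + (-140)·b = -2.58
  165·a + 20·b = +2.32
Eliminate b (×20 and ×(-140), subtract): 23700·a = 273.200 → a = ∂h/∂x = +0.01153
Back-substitute: b = ∂h/∂y = +0.02090.
h(75, 175) = 120.64 + (+0.01153)·(65) + (+0.02090)·(5) = 120.64 +0.749 +0.104 = 121.494 m.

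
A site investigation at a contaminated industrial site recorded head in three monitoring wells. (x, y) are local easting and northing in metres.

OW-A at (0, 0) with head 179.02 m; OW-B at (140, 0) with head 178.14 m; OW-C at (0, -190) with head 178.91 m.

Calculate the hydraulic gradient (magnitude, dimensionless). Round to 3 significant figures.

∂h/∂x = (178.14 − 179.02) / (140 − 0) = -0.006286
∂h/∂y = (178.91 − 179.02) / (-190 − 0) = +0.0005789
|∇h| = √(-0.006286² + 0.0005789²) = 0.006313

0.00631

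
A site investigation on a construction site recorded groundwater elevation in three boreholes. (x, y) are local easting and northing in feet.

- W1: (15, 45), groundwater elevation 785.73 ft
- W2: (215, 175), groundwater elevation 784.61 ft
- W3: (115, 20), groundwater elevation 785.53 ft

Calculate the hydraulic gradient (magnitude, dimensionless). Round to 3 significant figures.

Taking W1 as reference: W2−W1 = (200, 130, -1.12); W3−W1 = (100, -25, -0.20).
Determinant of the coordinate differences = 200·(-25) − 100·130 = -18000.
∂h/∂x = [(-1.12)·(-25) − (-0.20)·130] / -18000 = -0.003000
∂h/∂y = [200·(-0.20) − 100·(-1.12)] / -18000 = -0.004000
|∇h| = √(-0.003000² + -0.004000²) = 0.005

0.00500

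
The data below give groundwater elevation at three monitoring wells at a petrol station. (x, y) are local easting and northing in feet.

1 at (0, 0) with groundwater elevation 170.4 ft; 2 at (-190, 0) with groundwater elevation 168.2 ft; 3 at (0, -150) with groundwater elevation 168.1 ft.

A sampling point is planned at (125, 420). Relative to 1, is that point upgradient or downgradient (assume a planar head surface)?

∂h/∂x = (168.2 − 170.4) / (-190 − 0) = +0.01158
∂h/∂y = (168.1 − 170.4) / (-150 − 0) = +0.01533
Head at (125, 420) = 170.4 + (+0.01158)·(125) + (+0.01533)·(420) = 178.29 ft.
That is higher than the 170.4 ft at 1, so the point is upgradient.

upgradient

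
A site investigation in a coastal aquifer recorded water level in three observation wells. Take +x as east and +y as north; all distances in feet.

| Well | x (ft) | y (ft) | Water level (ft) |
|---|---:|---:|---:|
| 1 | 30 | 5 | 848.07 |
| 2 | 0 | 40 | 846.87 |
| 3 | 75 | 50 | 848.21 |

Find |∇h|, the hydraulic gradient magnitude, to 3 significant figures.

Taking 1 as reference: 2−1 = (-30, 35, -1.20); 3−1 = (45, 45, +0.14).
Solve a·Δx + b·Δy = Δh: det = (-30)·45 − 45·35 = -2925.
∂h/∂x = [(-1.20)·45 − (+0.14)·35] / -2925 = +0.02014
∂h/∂y = [(-30)·(+0.14) − 45·(-1.20)] / -2925 = -0.01703
|∇h| = √(0.02014² + -0.01703²) = 0.02637

0.0264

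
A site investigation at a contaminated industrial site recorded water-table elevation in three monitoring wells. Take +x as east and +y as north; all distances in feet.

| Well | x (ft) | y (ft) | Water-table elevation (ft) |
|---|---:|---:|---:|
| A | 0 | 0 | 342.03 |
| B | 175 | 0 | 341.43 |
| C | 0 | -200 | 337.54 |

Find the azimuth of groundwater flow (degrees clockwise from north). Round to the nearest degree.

∂h/∂x = (341.43 − 342.03) / (175 − 0) = -0.003429
∂h/∂y = (337.54 − 342.03) / (-200 − 0) = +0.02245
Flow direction (−∇h) has components (+0.003429 E, -0.02245 N).
Azimuth = atan2(E, N) = atan2(+0.003429, -0.02245) = 171.3° ≈ 171°.

171°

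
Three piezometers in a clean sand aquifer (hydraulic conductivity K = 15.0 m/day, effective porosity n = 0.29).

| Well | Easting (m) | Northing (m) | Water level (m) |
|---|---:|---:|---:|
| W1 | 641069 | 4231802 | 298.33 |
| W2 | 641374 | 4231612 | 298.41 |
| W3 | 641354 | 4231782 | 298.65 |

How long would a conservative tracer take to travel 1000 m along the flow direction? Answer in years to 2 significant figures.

27 years

Differences from W1: to W2 (Δx, Δy, Δh) = (305, -190, +0.08); to W3 = (285, -20, +0.32).
Solve a·Δx + b·Δy = Δh: det = 305·(-20) − 285·(-190) = 48050.
∂h/∂x = [(+0.08)·(-20) − (+0.32)·(-190)] / 48050 = +0.001232
∂h/∂y = [305·(+0.32) − 285·(+0.08)] / 48050 = +0.001557
|∇h| = √(0.001232² + 0.001557²) = 0.001985
Seepage velocity v = K·i/n = 15.0 × 0.001985 / 0.29 = 0.1027 m/day.
t = 1000 / 0.1027 = 9737 days = 26.7 years.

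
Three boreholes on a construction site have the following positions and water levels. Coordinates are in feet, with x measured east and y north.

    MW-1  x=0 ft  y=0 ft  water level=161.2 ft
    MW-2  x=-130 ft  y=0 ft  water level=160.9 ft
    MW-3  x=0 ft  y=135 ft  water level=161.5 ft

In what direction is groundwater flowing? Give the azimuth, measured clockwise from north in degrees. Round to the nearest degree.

226°

∂h/∂x = (160.9 − 161.2) / (-130 − 0) = +0.002308
∂h/∂y = (161.5 − 161.2) / (135 − 0) = +0.002222
Flow direction (−∇h) has components (-0.002308 E, -0.002222 N).
Azimuth = atan2(E, N) = atan2(-0.002308, -0.002222) = 226.1° ≈ 226°.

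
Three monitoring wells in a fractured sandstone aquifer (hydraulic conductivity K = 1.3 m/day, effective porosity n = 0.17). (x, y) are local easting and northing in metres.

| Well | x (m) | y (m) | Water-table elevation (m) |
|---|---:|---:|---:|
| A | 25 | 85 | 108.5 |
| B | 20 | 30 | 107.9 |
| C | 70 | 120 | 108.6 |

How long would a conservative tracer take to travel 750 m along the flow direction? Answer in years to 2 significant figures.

20 years

Three-point gradient (reference A): Δ to B = (-5, -55, -0.6), Δ to C = (45, 35, +0.1).
∂h/∂x = -0.006739, ∂h/∂y = +0.01152 (det = 2300).
|∇h| = √(-0.006739² + 0.01152²) = 0.01335
Seepage velocity v = K·i/n = 1.3 × 0.01335 / 0.17 = 0.1021 m/day.
t = 750 / 0.1021 = 7346 days = 20.1 years.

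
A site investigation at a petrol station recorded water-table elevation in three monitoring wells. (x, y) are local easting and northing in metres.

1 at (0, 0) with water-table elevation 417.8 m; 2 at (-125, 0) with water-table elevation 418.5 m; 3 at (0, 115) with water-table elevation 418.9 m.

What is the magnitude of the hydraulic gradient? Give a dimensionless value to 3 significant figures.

∂h/∂x = (418.5 − 417.8) / (-125 − 0) = -0.005600
∂h/∂y = (418.9 − 417.8) / (115 − 0) = +0.009565
|∇h| = √(-0.005600² + 0.009565²) = 0.01108

0.0111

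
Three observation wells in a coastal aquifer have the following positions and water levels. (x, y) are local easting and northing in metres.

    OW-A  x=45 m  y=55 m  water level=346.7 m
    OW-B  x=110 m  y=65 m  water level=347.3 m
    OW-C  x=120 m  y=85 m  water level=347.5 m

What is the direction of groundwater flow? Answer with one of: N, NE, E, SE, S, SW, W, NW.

Taking OW-A as reference: OW-B−OW-A = (65, 10, +0.6); OW-C−OW-A = (75, 30, +0.8).
Solve a·Δx + b·Δy = Δh: det = 65·30 − 75·10 = 1200.
∂h/∂x = [(+0.6)·30 − (+0.8)·10] / 1200 = +0.008333
∂h/∂y = [65·(+0.8) − 75·(+0.6)] / 1200 = +0.005833
Flow = −∇h = (-0.008333 east, -0.005833 north), which points southwest.

SW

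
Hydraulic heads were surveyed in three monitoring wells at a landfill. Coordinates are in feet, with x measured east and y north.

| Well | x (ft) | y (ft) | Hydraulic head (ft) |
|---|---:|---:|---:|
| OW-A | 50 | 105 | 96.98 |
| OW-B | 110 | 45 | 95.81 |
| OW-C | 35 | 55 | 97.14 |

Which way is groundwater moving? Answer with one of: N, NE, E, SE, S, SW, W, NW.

Differences from OW-A: to OW-B (Δx, Δy, Δh) = (60, -60, -1.17); to OW-C = (-15, -50, +0.16).
Solve a·Δx + b·Δy = Δh: det = 60·(-50) − (-15)·(-60) = -3900.
∂h/∂x = [(-1.17)·(-50) − (+0.16)·(-60)] / -3900 = -0.01746
∂h/∂y = [60·(+0.16) − (-15)·(-1.17)] / -3900 = +0.002038
Flow = −∇h = (+0.01746 east, -0.002038 north), which points east.

E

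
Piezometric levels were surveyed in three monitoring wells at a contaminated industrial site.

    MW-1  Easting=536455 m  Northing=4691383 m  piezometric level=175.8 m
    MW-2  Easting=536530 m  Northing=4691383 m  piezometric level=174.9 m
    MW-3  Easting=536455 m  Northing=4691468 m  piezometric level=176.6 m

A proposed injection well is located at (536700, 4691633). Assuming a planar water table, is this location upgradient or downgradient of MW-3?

∂h/∂x = (174.9 − 175.8) / (536530 − 536455) = -0.01200
∂h/∂y = (176.6 − 175.8) / (4691468 − 4691383) = +0.009412
Head at (536700, 4691633) = 175.8 + (-0.01200)·(245) + (+0.009412)·(250) = 175.21 m.
That is lower than the 176.6 m at MW-3, so the point is downgradient.

downgradient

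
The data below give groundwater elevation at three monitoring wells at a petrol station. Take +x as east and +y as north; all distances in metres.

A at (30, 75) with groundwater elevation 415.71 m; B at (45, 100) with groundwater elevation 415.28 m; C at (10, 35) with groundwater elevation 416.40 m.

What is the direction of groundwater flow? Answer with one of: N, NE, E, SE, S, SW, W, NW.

Taking A as reference: B−A = (15, 25, -0.43); C−A = (-20, -40, +0.69).
Solve a·Δx + b·Δy = Δh: det = 15·(-40) − (-20)·25 = -100.
∂h/∂x = [(-0.43)·(-40) − (+0.69)·25] / -100 = +0.0005000
∂h/∂y = [15·(+0.69) − (-20)·(-0.43)] / -100 = -0.01750
Flow = −∇h = (-0.0005000 east, +0.01750 north), which points north.

N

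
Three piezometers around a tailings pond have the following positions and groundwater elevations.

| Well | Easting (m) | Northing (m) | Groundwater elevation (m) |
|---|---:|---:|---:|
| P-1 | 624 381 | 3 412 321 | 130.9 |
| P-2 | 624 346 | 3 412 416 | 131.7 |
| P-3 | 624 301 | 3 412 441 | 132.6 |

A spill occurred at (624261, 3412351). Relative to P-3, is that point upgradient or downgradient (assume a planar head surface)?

upgradient

Differences from P-1: to P-2 (Δx, Δy, Δh) = (-35, 95, +0.8); to P-3 = (-80, 120, +1.7).
Determinant of the coordinate differences = (-35)·120 − (-80)·95 = 3400.
∂h/∂x = [(+0.8)·120 − (+1.7)·95] / 3400 = -0.01926
∂h/∂y = [(-35)·(+1.7) − (-80)·(+0.8)] / 3400 = +0.001324
Head at (624261, 3412351) = 130.9 + (-0.01926)·(-120) + (+0.001324)·(30) = 133.25 m.
That is higher than the 132.6 m at P-3, so the point is upgradient.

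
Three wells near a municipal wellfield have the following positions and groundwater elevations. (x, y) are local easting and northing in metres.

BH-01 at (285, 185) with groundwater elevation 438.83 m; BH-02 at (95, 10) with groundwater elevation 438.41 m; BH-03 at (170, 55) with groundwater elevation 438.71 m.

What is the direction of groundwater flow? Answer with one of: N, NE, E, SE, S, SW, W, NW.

Taking BH-01 as reference: BH-02−BH-01 = (-190, -175, -0.42); BH-03−BH-01 = (-115, -130, -0.12).
Determinant of the coordinate differences = (-190)·(-130) − (-115)·(-175) = 4575.
∂h/∂x = [(-0.42)·(-130) − (-0.12)·(-175)] / 4575 = +0.007344
∂h/∂y = [(-190)·(-0.12) − (-115)·(-0.42)] / 4575 = -0.005574
Flow = −∇h = (-0.007344 east, +0.005574 north), which points northwest.

NW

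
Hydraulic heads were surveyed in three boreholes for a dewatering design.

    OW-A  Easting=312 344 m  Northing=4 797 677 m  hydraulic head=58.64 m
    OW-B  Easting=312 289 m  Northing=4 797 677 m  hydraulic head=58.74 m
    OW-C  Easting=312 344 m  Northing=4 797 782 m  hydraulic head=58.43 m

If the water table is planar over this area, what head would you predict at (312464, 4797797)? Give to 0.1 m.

∂h/∂x = (58.74 − 58.64) / (312289 − 312344) = -0.001818
∂h/∂y = (58.43 − 58.64) / (4797782 − 4797677) = -0.002000
h(312464, 4797797) = 58.64 + (-0.001818)·(120) + (-0.002000)·(120) = 58.64 -0.218 -0.240 = 58.182 m.

58.2 m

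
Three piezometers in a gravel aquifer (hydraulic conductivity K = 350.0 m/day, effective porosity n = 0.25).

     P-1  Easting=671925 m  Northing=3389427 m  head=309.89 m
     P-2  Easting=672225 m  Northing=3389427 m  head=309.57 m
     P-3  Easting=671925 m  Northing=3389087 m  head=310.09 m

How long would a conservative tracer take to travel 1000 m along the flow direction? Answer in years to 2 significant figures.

1.6 years

∂h/∂x = (309.57 − 309.89) / (672225 − 671925) = -0.001067
∂h/∂y = (310.09 − 309.89) / (3389087 − 3389427) = -0.0005882
|∇h| = √(-0.001067² + -0.0005882²) = 0.001218
Seepage velocity v = K·i/n = 350.0 × 0.001218 / 0.25 = 1.705 m/day.
t = 1000 / 1.705 = 586.5 days = 1.61 years.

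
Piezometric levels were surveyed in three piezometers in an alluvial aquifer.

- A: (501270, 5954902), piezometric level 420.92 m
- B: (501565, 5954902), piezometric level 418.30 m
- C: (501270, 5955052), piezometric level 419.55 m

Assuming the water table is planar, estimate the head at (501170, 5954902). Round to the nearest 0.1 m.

∂h/∂x = (418.30 − 420.92) / (501565 − 501270) = -0.008881
∂h/∂y = (419.55 − 420.92) / (5955052 − 5954902) = -0.009133
h(501170, 5954902) = 420.92 + (-0.008881)·(-100) + (-0.009133)·(0) = 420.92 +0.888 -0.000 = 421.808 m.

421.8 m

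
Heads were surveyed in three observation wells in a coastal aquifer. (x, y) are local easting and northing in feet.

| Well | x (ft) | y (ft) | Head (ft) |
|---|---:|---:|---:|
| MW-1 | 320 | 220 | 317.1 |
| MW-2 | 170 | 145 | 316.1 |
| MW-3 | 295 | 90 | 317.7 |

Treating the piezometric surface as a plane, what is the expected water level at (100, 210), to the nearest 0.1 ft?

With h = a·x + b·y + c and MW-1 as origin, the differences give:
  (-150)·a + (-75)·b = -1.0
  (-25)·a + (-130)·b = +0.6
Eliminate b (×(-130) and ×(-75), subtract): 17625·a = 175.00 → a = ∂h/∂x = +0.009929
Back-substitute: b = ∂h/∂y = -0.006525.
h(100, 210) = 317.1 + (+0.009929)·(-220) + (-0.006525)·(-10) = 317.1 -2.184 +0.065 = 314.981 ft.

315.0 ft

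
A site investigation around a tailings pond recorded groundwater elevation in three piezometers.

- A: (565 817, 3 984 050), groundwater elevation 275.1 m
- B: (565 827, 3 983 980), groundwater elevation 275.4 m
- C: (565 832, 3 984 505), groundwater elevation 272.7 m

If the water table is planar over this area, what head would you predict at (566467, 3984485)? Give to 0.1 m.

269.2 m

With h = a·x + b·y + c and A as origin, the differences give:
  10·a + (-70)·b = +0.3
  15·a + 455·b = -2.4
Eliminate b (×455 and ×(-70), subtract): 5600·a = -31.50 → a = ∂h/∂x = -0.005625
Back-substitute: b = ∂h/∂y = -0.005089.
h(566467, 3984485) = 275.1 + (-0.005625)·(650) + (-0.005089)·(435) = 275.1 -3.656 -2.214 = 269.230 m.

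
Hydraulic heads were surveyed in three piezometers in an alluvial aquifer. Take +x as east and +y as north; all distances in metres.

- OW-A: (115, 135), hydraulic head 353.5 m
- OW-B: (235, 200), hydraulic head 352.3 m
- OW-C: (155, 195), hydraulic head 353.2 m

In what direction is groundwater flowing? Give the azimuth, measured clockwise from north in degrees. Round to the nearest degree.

103°

Differences from OW-A: to OW-B (Δx, Δy, Δh) = (120, 65, -1.2); to OW-C = (40, 60, -0.3).
Solve a·Δx + b·Δy = Δh: det = 120·60 − 40·65 = 4600.
∂h/∂x = [(-1.2)·60 − (-0.3)·65] / 4600 = -0.01141
∂h/∂y = [120·(-0.3) − 40·(-1.2)] / 4600 = +0.002609
Flow direction (−∇h) has components (+0.01141 E, -0.002609 N).
Azimuth = atan2(E, N) = atan2(+0.01141, -0.002609) = 102.9° ≈ 103°.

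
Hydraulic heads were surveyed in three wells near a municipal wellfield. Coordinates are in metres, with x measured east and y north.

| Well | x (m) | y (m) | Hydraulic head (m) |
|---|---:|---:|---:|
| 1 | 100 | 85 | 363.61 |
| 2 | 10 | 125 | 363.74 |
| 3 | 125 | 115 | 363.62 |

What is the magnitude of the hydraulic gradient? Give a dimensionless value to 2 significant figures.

0.0015

Differences from 1: to 2 (Δx, Δy, Δh) = (-90, 40, +0.13); to 3 = (25, 30, +0.01).
Solve a·Δx + b·Δy = Δh: det = (-90)·30 − 25·40 = -3700.
∂h/∂x = [(+0.13)·30 − (+0.01)·40] / -3700 = -0.0009459
∂h/∂y = [(-90)·(+0.01) − 25·(+0.13)] / -3700 = +0.001122
|∇h| = √(-0.0009459² + 0.001122²) = 0.001468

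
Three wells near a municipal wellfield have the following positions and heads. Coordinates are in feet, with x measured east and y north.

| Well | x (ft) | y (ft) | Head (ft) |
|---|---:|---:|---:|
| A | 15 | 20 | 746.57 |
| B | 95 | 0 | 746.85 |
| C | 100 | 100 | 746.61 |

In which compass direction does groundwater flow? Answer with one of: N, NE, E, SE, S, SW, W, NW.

NW

Three-point gradient (reference A): Δ to B = (80, -20, +0.28), Δ to C = (85, 80, +0.04).
∂h/∂x = +0.002864, ∂h/∂y = -0.002543 (det = 8100).
Flow = −∇h = (-0.002864 east, +0.002543 north), which points northwest.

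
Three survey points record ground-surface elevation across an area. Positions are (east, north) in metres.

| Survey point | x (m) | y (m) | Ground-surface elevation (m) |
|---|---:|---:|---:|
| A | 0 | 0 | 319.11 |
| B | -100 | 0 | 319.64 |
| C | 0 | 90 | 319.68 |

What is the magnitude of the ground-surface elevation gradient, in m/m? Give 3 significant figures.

0.00826 m/m

∂z/∂x = (319.64 − 319.11) / (-100 − 0) = -0.005300
∂z/∂y = (319.68 − 319.11) / (90 − 0) = +0.006333
|∇f| = √(-0.005300² + 0.006333²) = 0.008258 m/m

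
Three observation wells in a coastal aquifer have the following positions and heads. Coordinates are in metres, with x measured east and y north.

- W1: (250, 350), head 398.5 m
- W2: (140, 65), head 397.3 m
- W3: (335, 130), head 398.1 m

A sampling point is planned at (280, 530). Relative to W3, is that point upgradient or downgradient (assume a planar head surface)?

upgradient

With h = a·x + b·y + c and W1 as origin, the differences give:
  (-110)·a + (-285)·b = -1.2
  85·a + (-220)·b = -0.4
Eliminate b (×(-220) and ×(-285), subtract): 48425·a = 150.00 → a = ∂h/∂x = +0.003098
Back-substitute: b = ∂h/∂y = +0.003015.
Head at (280, 530) = 398.5 + (+0.003098)·(30) + (+0.003015)·(180) = 399.14 m.
That is higher than the 398.1 m at W3, so the point is upgradient.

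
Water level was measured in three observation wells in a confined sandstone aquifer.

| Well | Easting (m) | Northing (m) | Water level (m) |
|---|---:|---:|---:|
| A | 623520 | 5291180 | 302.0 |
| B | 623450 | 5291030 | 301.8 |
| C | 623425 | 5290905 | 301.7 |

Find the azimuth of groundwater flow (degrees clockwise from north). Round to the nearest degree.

259°

Differences from A: to B (Δx, Δy, Δh) = (-70, -150, -0.2); to C = (-95, -275, -0.3).
Solve a·Δx + b·Δy = Δh: det = (-70)·(-275) − (-95)·(-150) = 5000.
∂h/∂x = [(-0.2)·(-275) − (-0.3)·(-150)] / 5000 = +0.002000
∂h/∂y = [(-70)·(-0.3) − (-95)·(-0.2)] / 5000 = +0.0004000
Flow direction (−∇h) has components (-0.002000 E, -0.0004000 N).
Azimuth = atan2(E, N) = atan2(-0.002000, -0.0004000) = 258.7° ≈ 259°.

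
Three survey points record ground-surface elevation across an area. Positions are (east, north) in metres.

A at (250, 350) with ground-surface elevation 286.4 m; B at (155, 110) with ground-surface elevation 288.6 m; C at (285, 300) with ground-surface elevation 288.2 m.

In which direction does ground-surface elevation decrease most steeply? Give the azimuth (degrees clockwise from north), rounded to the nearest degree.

308°

With z = a·x + b·y + c and A as origin, the differences give:
  (-95)·a + (-240)·b = +2.2
  35·a + (-50)·b = +1.8
Eliminate b (×(-50) and ×(-240), subtract): 13150·a = 322.00 → a = ∂z/∂x = +0.02449
Back-substitute: b = ∂z/∂y = -0.01886.
Steepest decrease is along −∇f: components (-0.02449 E, +0.01886 N).
Azimuth = atan2(-0.02449, +0.01886) = 307.6° ≈ 308°.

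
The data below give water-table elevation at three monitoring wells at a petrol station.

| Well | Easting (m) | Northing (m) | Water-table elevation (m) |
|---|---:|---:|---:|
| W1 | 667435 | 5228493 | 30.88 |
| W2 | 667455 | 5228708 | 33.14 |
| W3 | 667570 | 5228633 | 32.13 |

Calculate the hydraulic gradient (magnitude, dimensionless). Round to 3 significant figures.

0.0108

With h = a·x + b·y + c and W1 as origin, the differences give:
  20·a + 215·b = +2.26
  135·a + 140·b = +1.25
Eliminate b (×140 and ×215, subtract): -26225·a = 47.650 → a = ∂h/∂x = -0.001817
Back-substitute: b = ∂h/∂y = +0.01068.
|∇h| = √(-0.001817² + 0.01068²) = 0.01083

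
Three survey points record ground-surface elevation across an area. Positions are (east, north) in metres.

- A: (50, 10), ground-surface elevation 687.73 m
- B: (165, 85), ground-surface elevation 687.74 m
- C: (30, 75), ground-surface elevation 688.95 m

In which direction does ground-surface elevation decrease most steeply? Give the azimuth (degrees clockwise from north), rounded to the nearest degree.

147°

With z = a·x + b·y + c and A as origin, the differences give:
  115·a + 75·b = +0.01
  (-20)·a + 65·b = +1.22
Eliminate b (×65 and ×75, subtract): 8975·a = -90.850 → a = ∂z/∂x = -0.01012
Back-substitute: b = ∂z/∂y = +0.01565.
Steepest decrease is along −∇f: components (+0.01012 E, -0.01565 N).
Azimuth = atan2(+0.01012, -0.01565) = 147.1° ≈ 147°.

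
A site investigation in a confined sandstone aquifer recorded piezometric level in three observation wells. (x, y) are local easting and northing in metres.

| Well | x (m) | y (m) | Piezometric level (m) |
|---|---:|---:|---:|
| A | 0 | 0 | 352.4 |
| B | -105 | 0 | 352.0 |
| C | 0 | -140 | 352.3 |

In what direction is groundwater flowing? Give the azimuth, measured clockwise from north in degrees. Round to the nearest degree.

259°

∂h/∂x = (352.0 − 352.4) / (-105 − 0) = +0.003810
∂h/∂y = (352.3 − 352.4) / (-140 − 0) = +0.0007143
Flow direction (−∇h) has components (-0.003810 E, -0.0007143 N).
Azimuth = atan2(E, N) = atan2(-0.003810, -0.0007143) = 259.4° ≈ 259°.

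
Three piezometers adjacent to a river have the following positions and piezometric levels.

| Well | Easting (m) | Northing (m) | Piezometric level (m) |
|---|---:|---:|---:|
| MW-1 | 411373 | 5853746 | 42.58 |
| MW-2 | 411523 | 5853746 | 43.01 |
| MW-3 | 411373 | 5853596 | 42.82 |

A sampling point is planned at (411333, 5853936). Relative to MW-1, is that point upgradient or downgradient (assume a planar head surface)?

∂h/∂x = (43.01 − 42.58) / (411523 − 411373) = +0.002867
∂h/∂y = (42.82 − 42.58) / (5853596 − 5853746) = -0.001600
Head at (411333, 5853936) = 42.58 + (+0.002867)·(-40) + (-0.001600)·(190) = 42.16 m.
That is lower than the 42.58 m at MW-1, so the point is downgradient.

downgradient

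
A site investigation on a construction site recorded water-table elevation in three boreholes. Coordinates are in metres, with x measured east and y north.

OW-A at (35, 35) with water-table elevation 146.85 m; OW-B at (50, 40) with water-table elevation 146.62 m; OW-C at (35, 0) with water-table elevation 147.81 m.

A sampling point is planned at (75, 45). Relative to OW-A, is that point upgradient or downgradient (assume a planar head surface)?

Taking OW-A as reference: OW-B−OW-A = (15, 5, -0.23); OW-C−OW-A = (0, -35, +0.96).
Determinant of the coordinate differences = 15·(-35) − 0·5 = -525.
∂h/∂x = [(-0.23)·(-35) − (+0.96)·5] / -525 = -0.006190
∂h/∂y = [15·(+0.96) − 0·(-0.23)] / -525 = -0.02743
Head at (75, 45) = 146.85 + (-0.006190)·(40) + (-0.02743)·(10) = 146.33 m.
That is lower than the 146.85 m at OW-A, so the point is downgradient.

downgradient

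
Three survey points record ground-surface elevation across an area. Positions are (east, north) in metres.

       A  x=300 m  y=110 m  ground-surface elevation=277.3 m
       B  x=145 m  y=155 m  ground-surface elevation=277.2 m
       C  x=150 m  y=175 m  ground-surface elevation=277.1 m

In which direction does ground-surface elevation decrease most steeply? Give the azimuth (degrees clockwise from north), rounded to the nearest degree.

009°

Taking A as reference: B−A = (-155, 45, -0.1); C−A = (-150, 65, -0.2).
Determinant of the coordinate differences = (-155)·65 − (-150)·45 = -3325.
∂z/∂x = [(-0.1)·65 − (-0.2)·45] / -3325 = -0.0007519
∂z/∂y = [(-155)·(-0.2) − (-150)·(-0.1)] / -3325 = -0.004812
Steepest decrease is along −∇f: components (+0.0007519 E, +0.004812 N).
Azimuth = atan2(+0.0007519, +0.004812) = 8.9° ≈ 009°.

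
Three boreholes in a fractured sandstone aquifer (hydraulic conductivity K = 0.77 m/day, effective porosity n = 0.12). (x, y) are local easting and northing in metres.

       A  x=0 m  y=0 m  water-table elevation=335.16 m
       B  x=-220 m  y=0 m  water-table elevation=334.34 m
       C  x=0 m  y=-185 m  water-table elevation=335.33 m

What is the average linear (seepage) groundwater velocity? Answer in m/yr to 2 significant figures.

9.0 m/yr

∂h/∂x = (334.34 − 335.16) / (-220 − 0) = +0.003727
∂h/∂y = (335.33 − 335.16) / (-185 − 0) = -0.0009189
|∇h| = √(0.003727² + -0.0009189²) = 0.003839
Seepage velocity v = K·i/n = 0.77 × 0.003839 / 0.12 = 0.02463 m/day = 8.996 m/yr.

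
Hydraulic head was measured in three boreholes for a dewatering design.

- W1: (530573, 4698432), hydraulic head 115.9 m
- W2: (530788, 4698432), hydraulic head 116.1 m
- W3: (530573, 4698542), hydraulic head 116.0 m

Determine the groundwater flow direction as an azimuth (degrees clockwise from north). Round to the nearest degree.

∂h/∂x = (116.1 − 115.9) / (530788 − 530573) = +0.0009302
∂h/∂y = (116.0 − 115.9) / (4698542 − 4698432) = +0.0009091
Flow direction (−∇h) has components (-0.0009302 E, -0.0009091 N).
Azimuth = atan2(E, N) = atan2(-0.0009302, -0.0009091) = 225.7° ≈ 226°.

226°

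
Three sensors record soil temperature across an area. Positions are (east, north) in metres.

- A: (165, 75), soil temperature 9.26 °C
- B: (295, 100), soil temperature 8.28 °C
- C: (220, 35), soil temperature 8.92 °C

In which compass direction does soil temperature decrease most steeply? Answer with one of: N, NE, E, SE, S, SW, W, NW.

E

With T = a·x + b·y + c and A as origin, the differences give:
  130·a + 25·b = -0.98
  55·a + (-40)·b = -0.34
Eliminate b (×(-40) and ×25, subtract): -6575·a = 47.700 → a = ∂T/∂x = -0.007255
Back-substitute: b = ∂T/∂y = -0.001475.
Steepest decrease is along −∇f = (+0.007255 E, +0.001475 N) → east.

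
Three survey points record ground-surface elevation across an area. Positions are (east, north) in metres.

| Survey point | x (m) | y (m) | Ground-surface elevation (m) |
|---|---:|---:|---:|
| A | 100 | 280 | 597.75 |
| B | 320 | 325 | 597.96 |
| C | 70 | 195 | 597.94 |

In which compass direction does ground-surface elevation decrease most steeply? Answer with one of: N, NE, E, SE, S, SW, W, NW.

Differences from A: to B (Δx, Δy, Δh) = (220, 45, +0.21); to C = (-30, -85, +0.19).
Determinant of the coordinate differences = 220·(-85) − (-30)·45 = -17350.
∂z/∂x = [(+0.21)·(-85) − (+0.19)·45] / -17350 = +0.001522
∂z/∂y = [220·(+0.19) − (-30)·(+0.21)] / -17350 = -0.002772
Steepest decrease is along −∇f = (-0.001522 E, +0.002772 N) → northwest.

NW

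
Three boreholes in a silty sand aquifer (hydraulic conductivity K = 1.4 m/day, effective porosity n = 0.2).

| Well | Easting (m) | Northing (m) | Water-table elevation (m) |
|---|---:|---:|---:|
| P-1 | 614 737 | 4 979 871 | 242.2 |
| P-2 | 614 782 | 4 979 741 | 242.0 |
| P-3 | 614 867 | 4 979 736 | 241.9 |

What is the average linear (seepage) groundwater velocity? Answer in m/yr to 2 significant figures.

With h = a·x + b·y + c and P-1 as origin, the differences give:
  45·a + (-130)·b = -0.2
  130·a + (-135)·b = -0.3
Eliminate b (×(-135) and ×(-130), subtract): 10825·a = -12.00 → a = ∂h/∂x = -0.001109
Back-substitute: b = ∂h/∂y = +0.001155.
|∇h| = √(-0.001109² + 0.001155²) = 0.001601
Seepage velocity v = K·i/n = 1.4 × 0.001601 / 0.2 = 0.01121 m/day = 4.094 m/yr.

4.1 m/yr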